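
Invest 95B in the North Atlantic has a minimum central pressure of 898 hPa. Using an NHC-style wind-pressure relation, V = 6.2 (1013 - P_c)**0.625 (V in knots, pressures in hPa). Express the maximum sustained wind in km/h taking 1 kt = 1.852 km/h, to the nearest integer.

ΔP = 1013 − 898 = 115 hPa.
V ≈ 6.2 × 115^0.625 = 6.2 × 19.406 ≈ 120.317 kt.
120.317 × 1.852 ≈ 222.83 km/h → 223 km/h.

223 km/h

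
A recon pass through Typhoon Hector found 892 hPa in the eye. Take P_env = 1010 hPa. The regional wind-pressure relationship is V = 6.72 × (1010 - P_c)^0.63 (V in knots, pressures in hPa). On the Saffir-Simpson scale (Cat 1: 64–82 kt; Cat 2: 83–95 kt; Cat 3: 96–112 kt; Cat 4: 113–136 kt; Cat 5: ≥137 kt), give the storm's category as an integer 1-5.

4

ΔP = 1010 − 892 = 118 hPa.
V ≈ 6.72 × 118^0.63 = 6.72 × 20.20 ≈ 136 kt.
136 kt falls in the Category 4 band.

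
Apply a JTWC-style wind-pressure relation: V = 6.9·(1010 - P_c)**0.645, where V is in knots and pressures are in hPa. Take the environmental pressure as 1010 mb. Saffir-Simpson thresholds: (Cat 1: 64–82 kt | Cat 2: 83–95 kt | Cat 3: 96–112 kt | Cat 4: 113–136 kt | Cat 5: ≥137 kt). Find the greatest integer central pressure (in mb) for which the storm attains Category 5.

907 mb

Category 5 begins at V = 137 kt.
Required ΔP = (137/6.9)^(1/0.645) = 19.855^1.550 ≈ 102.85 mb.
P_c ≤ 1010 − 102.85 = 907.15, so the highest integer P_c is 907 mb.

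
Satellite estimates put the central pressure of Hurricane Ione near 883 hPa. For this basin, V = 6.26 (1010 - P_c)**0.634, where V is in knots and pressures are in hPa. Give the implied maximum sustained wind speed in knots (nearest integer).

135 kt

ΔP = 1010 − 883 = 127 hPa.
127^0.634 ≈ 21.568.
V ≈ 6.26 × 21.568 ≈ 135.0 kt.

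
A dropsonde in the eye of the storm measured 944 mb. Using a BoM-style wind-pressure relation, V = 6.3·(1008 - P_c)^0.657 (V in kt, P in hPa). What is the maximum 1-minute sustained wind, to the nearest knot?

97 kt

ΔP = 1008 − 944 = 64 mb.
64^0.657 ≈ 15.370.
V ≈ 6.3 × 15.370 ≈ 96.8 kt.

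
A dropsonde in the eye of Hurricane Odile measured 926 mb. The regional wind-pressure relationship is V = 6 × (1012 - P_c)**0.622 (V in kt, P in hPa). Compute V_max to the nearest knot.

96 kt

ΔP = 1012 − 926 = 86 mb.
86^0.622 ≈ 15.968.
V ≈ 6 × 15.968 ≈ 95.8 kt.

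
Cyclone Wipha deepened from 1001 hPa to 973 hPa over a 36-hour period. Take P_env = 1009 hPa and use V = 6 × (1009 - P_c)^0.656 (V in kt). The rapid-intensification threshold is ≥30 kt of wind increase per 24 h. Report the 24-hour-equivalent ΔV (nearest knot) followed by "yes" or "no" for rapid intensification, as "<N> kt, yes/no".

V₁: ΔP = 8, V ≈ 6 × 8^0.656 ≈ 23.47 kt.
V₂: ΔP = 36, V ≈ 6 × 36^0.656 ≈ 62.96 kt.
ΔV over 36 h = 39.49 kt → 24 h equivalent = 39.49 × 24/36 ≈ 26.33 kt.
26 kt < 30 kt ⇒ not rapid intensification.

26 kt, no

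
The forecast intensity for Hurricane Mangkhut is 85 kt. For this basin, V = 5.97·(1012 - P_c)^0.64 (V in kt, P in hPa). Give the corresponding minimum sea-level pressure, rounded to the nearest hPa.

ΔP = (V / 5.97)^(1/0.64) = (85/5.97)^1.562.
85/5.97 = 14.238; 14.238^1.562 ≈ 63.42 hPa.
P_c = 1012 − 63.42 = 948.58 ≈ 949 hPa.

949 hPa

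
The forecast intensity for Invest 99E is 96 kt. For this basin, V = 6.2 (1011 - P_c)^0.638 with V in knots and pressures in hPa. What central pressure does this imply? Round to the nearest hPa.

938 hPa

ΔP = (V / 6.2)^(1/0.638) = (96/6.2)^1.567.
96/6.2 = 15.484; 15.484^1.567 ≈ 73.28 hPa.
P_c = 1011 − 73.28 = 937.72 ≈ 938 hPa.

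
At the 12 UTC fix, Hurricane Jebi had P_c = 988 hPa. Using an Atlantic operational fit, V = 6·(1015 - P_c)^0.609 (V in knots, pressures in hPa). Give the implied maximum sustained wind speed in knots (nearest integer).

ΔP = 1015 − 988 = 27 hPa.
27^0.609 ≈ 7.442.
V ≈ 6 × 7.442 ≈ 44.7 kt.

45 kt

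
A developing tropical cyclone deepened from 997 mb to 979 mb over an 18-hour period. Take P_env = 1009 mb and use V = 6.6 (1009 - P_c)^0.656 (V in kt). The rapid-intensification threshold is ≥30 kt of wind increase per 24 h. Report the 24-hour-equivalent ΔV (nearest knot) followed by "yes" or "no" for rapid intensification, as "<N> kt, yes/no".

37 kt, yes

V₁: ΔP = 12, V ≈ 6.6 × 12^0.656 ≈ 33.69 kt.
V₂: ΔP = 30, V ≈ 6.6 × 30^0.656 ≈ 61.45 kt.
ΔV over 18 h = 27.76 kt → 24 h equivalent = 27.76 × 24/18 ≈ 37.01 kt.
37 kt ≥ 30 kt ⇒ rapid intensification.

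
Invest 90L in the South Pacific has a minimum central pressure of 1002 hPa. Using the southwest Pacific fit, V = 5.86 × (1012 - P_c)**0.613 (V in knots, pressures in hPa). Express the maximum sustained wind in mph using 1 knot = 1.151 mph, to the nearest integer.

ΔP = 1012 − 1002 = 10 hPa.
V ≈ 5.86 × 10^0.613 = 5.86 × 4.102 ≈ 24.038 kt.
24.038 × 1.151 ≈ 27.67 mph → 28 mph.

28 mph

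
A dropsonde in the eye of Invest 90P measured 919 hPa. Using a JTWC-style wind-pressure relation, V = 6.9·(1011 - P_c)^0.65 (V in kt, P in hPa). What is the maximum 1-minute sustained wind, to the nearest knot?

130 kt

ΔP = 1011 − 919 = 92 hPa.
92^0.65 ≈ 18.900.
V ≈ 6.9 × 18.900 ≈ 130.4 kt.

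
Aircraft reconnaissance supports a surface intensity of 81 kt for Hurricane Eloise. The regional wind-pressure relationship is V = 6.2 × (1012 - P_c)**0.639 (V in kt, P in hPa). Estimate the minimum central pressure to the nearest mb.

956 mb

ΔP = (V / 6.2)^(1/0.639) = (81/6.2)^1.565.
81/6.2 = 13.065; 13.065^1.565 ≈ 55.80 mb.
P_c = 1012 − 55.80 = 956.20 ≈ 956 mb.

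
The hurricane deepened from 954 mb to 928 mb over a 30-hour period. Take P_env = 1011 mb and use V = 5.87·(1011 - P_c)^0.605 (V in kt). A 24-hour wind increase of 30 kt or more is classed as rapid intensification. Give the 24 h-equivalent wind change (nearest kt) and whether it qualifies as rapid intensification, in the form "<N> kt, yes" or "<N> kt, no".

14 kt, no

V₁: ΔP = 57, V ≈ 5.87 × 57^0.605 ≈ 67.76 kt.
V₂: ΔP = 83, V ≈ 5.87 × 83^0.605 ≈ 85.05 kt.
ΔV over 30 h = 17.29 kt → 24 h equivalent = 17.29 × 24/30 ≈ 13.83 kt.
14 kt < 30 kt ⇒ not rapid intensification.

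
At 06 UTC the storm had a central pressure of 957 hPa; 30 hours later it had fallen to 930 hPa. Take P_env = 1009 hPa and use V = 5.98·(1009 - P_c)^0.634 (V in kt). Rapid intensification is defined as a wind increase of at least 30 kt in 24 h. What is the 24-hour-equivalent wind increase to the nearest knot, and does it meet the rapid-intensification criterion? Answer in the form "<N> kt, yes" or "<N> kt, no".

V₁: ΔP = 52, V ≈ 5.98 × 52^0.634 ≈ 73.22 kt.
V₂: ΔP = 79, V ≈ 5.98 × 79^0.634 ≈ 95.45 kt.
ΔV over 30 h = 22.23 kt → 24 h equivalent = 22.23 × 24/30 ≈ 17.78 kt.
18 kt < 30 kt ⇒ not rapid intensification.

18 kt, no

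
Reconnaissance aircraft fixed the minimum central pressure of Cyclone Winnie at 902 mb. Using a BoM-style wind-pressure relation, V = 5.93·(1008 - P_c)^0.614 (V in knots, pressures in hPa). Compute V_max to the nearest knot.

104 kt

ΔP = 1008 − 902 = 106 mb.
106^0.614 ≈ 17.520.
V ≈ 5.93 × 17.520 ≈ 103.9 kt.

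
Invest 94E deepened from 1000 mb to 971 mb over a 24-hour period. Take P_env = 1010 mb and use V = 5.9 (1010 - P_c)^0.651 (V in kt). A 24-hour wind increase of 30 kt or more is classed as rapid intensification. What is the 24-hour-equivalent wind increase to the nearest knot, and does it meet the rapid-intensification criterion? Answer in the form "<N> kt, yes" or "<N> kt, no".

V₁: ΔP = 10, V ≈ 5.9 × 10^0.651 ≈ 26.42 kt.
V₂: ΔP = 39, V ≈ 5.9 × 39^0.651 ≈ 64.07 kt.
ΔV over 24 h = 37.65 kt → 24 h equivalent = 37.65 × 24/24 ≈ 37.65 kt.
38 kt ≥ 30 kt ⇒ rapid intensification.

38 kt, yes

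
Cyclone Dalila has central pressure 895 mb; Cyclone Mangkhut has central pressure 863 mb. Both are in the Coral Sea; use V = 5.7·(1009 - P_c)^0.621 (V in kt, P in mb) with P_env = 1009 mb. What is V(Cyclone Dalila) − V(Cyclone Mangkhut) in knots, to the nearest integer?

Cyclone Dalila: ΔP = 114; V ≈ 5.7 × 114^0.621 ≈ 107.95 kt.
Cyclone Mangkhut: ΔP = 146; V ≈ 5.7 × 146^0.621 ≈ 125.87 kt.
Difference ≈ 107.95 − 125.87 = -17.92 → -18 kt.

-18 kt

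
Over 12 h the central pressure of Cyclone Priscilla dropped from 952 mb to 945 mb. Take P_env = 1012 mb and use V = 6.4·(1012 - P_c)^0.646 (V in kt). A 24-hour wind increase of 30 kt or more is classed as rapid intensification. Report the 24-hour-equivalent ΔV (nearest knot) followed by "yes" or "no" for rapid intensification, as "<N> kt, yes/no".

13 kt, no

V₁: ΔP = 60, V ≈ 6.4 × 60^0.646 ≈ 90.13 kt.
V₂: ΔP = 67, V ≈ 6.4 × 67^0.646 ≈ 96.79 kt.
ΔV over 12 h = 6.66 kt → 24 h equivalent = 6.66 × 24/12 ≈ 13.32 kt.
13 kt < 30 kt ⇒ not rapid intensification.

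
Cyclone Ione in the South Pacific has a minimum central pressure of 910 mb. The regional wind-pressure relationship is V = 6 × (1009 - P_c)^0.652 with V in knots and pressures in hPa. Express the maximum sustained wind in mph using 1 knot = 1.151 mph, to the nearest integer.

138 mph

ΔP = 1009 − 910 = 99 mb.
V ≈ 6 × 99^0.652 = 6 × 20.006 ≈ 120.034 kt.
120.034 × 1.151 ≈ 138.16 mph → 138 mph.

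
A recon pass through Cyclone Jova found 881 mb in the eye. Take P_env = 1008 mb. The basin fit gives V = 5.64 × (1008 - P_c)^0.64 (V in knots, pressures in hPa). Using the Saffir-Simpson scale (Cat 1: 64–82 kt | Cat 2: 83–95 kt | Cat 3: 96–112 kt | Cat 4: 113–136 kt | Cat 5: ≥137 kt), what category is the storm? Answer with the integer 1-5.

ΔP = 1008 − 881 = 127 mb.
V ≈ 5.64 × 127^0.64 = 5.64 × 22.20 ≈ 125 kt.
125 kt falls in the Category 4 band.

4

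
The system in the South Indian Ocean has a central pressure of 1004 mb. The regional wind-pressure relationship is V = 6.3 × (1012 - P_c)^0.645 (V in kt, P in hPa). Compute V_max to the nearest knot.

ΔP = 1012 − 1004 = 8 mb.
8^0.645 ≈ 3.824.
V ≈ 6.3 × 3.824 ≈ 24.1 kt.

24 kt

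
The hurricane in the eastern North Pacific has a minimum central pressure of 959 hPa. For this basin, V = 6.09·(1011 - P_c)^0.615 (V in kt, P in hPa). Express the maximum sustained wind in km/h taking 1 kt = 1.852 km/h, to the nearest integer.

ΔP = 1011 − 959 = 52 hPa.
V ≈ 6.09 × 52^0.615 = 6.09 × 11.359 ≈ 69.177 kt.
69.177 × 1.852 ≈ 128.12 km/h → 128 km/h.

128 km/h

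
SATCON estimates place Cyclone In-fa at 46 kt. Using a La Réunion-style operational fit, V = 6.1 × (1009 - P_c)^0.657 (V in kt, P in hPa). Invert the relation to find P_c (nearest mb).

ΔP = (V / 6.1)^(1/0.657) = (46/6.1)^1.522.
46/6.1 = 7.541; 7.541^1.522 ≈ 21.65 mb.
P_c = 1009 − 21.65 = 987.35 ≈ 987 mb.

987 mb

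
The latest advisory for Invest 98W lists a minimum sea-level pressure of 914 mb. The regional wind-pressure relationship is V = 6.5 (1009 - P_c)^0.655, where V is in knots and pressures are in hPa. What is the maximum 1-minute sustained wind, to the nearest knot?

128 kt

ΔP = 1009 − 914 = 95 mb.
95^0.655 ≈ 19.743.
V ≈ 6.5 × 19.743 ≈ 128.3 kt.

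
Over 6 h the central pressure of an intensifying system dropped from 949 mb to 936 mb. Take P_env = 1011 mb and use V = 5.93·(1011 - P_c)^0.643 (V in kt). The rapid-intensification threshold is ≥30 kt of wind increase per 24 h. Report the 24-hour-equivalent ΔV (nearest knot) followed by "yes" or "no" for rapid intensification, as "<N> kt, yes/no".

V₁: ΔP = 62, V ≈ 5.93 × 62^0.643 ≈ 84.25 kt.
V₂: ΔP = 75, V ≈ 5.93 × 75^0.643 ≈ 95.22 kt.
ΔV over 6 h = 10.97 kt → 24 h equivalent = 10.97 × 24/6 ≈ 43.88 kt.
44 kt ≥ 30 kt ⇒ rapid intensification.

44 kt, yes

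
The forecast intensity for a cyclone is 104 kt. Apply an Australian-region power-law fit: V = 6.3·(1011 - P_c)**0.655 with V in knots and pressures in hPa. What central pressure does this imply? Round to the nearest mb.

ΔP = (V / 6.3)^(1/0.655) = (104/6.3)^1.527.
104/6.3 = 16.508; 16.508^1.527 ≈ 72.29 mb.
P_c = 1011 − 72.29 = 938.71 ≈ 939 mb.

939 mb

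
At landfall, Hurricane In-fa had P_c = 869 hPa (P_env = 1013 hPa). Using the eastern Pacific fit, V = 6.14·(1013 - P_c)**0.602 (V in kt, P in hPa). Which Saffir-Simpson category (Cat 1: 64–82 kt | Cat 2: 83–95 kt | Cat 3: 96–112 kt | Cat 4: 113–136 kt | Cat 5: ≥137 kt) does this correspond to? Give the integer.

4

ΔP = 1013 − 869 = 144 hPa.
V ≈ 6.14 × 144^0.602 = 6.14 × 19.92 ≈ 122 kt.
122 kt falls in the Category 4 band.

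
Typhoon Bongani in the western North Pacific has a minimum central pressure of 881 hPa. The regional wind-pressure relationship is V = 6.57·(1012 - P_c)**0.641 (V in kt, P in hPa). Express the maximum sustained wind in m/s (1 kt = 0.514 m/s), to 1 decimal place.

76.9 m/s

ΔP = 1012 − 881 = 131 hPa.
V ≈ 6.57 × 131^0.641 = 6.57 × 22.760 ≈ 149.533 kt.
149.533 × 0.514 ≈ 76.86 m/s → 76.9 m/s.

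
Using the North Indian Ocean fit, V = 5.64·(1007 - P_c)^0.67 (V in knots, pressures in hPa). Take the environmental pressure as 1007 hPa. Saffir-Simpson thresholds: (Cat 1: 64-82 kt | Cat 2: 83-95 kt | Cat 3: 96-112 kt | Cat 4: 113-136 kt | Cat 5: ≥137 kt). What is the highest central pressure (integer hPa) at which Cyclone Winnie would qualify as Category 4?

919 hPa

Category 4 begins at V = 113 kt.
Required ΔP = (113/5.64)^(1/0.67) = 20.035^1.493 ≈ 87.70 hPa.
P_c ≤ 1007 − 87.70 = 919.30, so the highest integer P_c is 919 hPa.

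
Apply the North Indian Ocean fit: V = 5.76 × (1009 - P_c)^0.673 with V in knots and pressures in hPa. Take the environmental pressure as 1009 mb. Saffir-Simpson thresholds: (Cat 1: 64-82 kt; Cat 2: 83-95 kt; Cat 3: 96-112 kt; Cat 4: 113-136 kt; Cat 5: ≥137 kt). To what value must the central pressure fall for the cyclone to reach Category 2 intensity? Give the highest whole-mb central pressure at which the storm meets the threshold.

Category 2 begins at V = 83 kt.
Required ΔP = (83/5.76)^(1/0.673) = 14.410^1.486 ≈ 52.68 mb.
P_c ≤ 1009 − 52.68 = 956.32, so the highest integer P_c is 956 mb.

956 mb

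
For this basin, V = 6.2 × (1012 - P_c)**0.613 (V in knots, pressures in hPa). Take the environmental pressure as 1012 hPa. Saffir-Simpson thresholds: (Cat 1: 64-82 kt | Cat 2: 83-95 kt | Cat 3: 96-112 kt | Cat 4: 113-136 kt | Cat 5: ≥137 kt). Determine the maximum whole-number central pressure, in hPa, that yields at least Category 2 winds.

943 hPa

Category 2 begins at V = 83 kt.
Required ΔP = (83/6.2)^(1/0.613) = 13.387^1.631 ≈ 68.86 hPa.
P_c ≤ 1012 − 68.86 = 943.14, so the highest integer P_c is 943 hPa.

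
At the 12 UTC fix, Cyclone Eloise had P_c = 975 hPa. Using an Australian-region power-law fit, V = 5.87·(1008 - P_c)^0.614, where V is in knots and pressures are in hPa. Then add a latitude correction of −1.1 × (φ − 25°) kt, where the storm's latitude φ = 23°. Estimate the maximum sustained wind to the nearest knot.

52 kt

ΔP = 1008 − 975 = 33 hPa.
33^0.614 ≈ 8.558.
V ≈ 5.87 × 8.558 ≈ 50.2 kt.
Latitude correction: −1.1 × (23 − 25) = 2.2 kt.
Corrected V ≈ 52.4 kt → 52 kt.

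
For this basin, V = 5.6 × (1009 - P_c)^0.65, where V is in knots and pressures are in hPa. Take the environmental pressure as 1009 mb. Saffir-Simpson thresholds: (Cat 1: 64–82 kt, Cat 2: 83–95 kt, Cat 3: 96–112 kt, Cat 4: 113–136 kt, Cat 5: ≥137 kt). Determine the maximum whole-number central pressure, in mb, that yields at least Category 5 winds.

872 mb

Category 5 begins at V = 137 kt.
Required ΔP = (137/5.6)^(1/0.65) = 24.464^1.538 ≈ 136.84 mb.
P_c ≤ 1009 − 136.84 = 872.16, so the highest integer P_c is 872 mb.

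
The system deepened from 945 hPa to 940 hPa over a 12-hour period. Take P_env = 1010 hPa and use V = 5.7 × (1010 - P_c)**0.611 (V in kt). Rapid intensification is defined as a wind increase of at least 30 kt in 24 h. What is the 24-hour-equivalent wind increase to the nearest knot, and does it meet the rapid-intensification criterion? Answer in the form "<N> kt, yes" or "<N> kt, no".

7 kt, no

V₁: ΔP = 65, V ≈ 5.7 × 65^0.611 ≈ 73.04 kt.
V₂: ΔP = 70, V ≈ 5.7 × 70^0.611 ≈ 76.42 kt.
ΔV over 12 h = 3.38 kt → 24 h equivalent = 3.38 × 24/12 ≈ 6.76 kt.
7 kt < 30 kt ⇒ not rapid intensification.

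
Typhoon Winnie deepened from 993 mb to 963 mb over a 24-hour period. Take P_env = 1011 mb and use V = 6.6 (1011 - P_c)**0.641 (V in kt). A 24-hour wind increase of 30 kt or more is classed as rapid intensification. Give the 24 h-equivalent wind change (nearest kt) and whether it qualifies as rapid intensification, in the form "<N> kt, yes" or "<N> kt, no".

V₁: ΔP = 18, V ≈ 6.6 × 18^0.641 ≈ 42.09 kt.
V₂: ΔP = 48, V ≈ 6.6 × 48^0.641 ≈ 78.93 kt.
ΔV over 24 h = 36.84 kt → 24 h equivalent = 36.84 × 24/24 ≈ 36.84 kt.
37 kt ≥ 30 kt ⇒ rapid intensification.

37 kt, yes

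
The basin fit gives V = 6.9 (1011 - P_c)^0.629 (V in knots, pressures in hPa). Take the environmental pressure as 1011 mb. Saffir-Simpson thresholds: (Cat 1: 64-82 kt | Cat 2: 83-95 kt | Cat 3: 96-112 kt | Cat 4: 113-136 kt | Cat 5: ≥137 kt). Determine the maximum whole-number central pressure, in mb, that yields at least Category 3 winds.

945 mb

Category 3 begins at V = 96 kt.
Required ΔP = (96/6.9)^(1/0.629) = 13.913^1.590 ≈ 65.74 mb.
P_c ≤ 1011 − 65.74 = 945.26, so the highest integer P_c is 945 mb.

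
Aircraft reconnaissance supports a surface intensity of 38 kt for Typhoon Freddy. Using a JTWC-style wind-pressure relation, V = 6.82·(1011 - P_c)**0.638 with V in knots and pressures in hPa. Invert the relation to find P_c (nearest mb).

996 mb

ΔP = (V / 6.82)^(1/0.638) = (38/6.82)^1.567.
38/6.82 = 5.572; 5.572^1.567 ≈ 14.77 mb.
P_c = 1011 − 14.77 = 996.23 ≈ 996 mb.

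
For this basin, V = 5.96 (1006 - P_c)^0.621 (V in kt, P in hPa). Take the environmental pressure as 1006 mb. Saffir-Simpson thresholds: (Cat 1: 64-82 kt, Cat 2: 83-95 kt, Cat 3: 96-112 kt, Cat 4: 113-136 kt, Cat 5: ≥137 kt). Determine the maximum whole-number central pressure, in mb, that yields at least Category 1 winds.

Category 1 begins at V = 64 kt.
Required ΔP = (64/5.96)^(1/0.621) = 10.738^1.610 ≈ 45.72 mb.
P_c ≤ 1006 − 45.72 = 960.28, so the highest integer P_c is 960 mb.

960 mb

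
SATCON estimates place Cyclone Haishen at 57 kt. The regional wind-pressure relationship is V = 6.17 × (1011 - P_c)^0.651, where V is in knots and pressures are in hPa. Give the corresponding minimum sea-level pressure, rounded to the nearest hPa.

981 hPa

ΔP = (V / 6.17)^(1/0.651) = (57/6.17)^1.536.
57/6.17 = 9.238; 9.238^1.536 ≈ 30.43 hPa.
P_c = 1011 − 30.43 = 980.57 ≈ 981 hPa.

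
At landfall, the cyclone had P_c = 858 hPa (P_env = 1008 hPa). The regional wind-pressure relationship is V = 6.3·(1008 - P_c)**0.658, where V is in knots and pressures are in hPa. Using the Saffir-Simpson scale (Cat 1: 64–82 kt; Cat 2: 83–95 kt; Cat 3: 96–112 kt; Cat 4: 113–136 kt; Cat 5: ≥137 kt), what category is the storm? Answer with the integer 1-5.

ΔP = 1008 − 858 = 150 hPa.
V ≈ 6.3 × 150^0.658 = 6.3 × 27.03 ≈ 170 kt.
170 kt falls in the Category 5 band.

5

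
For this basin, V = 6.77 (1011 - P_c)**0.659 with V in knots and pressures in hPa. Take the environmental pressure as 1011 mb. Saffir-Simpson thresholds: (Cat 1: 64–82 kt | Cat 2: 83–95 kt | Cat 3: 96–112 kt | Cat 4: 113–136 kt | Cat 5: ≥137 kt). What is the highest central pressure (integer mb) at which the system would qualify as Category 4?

939 mb

Category 4 begins at V = 113 kt.
Required ΔP = (113/6.77)^(1/0.659) = 16.691^1.517 ≈ 71.63 mb.
P_c ≤ 1011 − 71.63 = 939.37, so the highest integer P_c is 939 mb.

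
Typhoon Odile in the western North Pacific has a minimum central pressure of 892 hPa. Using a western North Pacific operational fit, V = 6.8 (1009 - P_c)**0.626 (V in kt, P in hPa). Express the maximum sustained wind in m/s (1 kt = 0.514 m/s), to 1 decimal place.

ΔP = 1009 − 892 = 117 hPa.
V ≈ 6.8 × 117^0.626 = 6.8 × 19.710 ≈ 134.027 kt.
134.027 × 0.514 ≈ 68.89 m/s → 68.9 m/s.

68.9 m/s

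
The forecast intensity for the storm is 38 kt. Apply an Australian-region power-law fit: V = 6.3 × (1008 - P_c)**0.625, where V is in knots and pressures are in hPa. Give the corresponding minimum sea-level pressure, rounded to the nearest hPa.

ΔP = (V / 6.3)^(1/0.625) = (38/6.3)^1.600.
38/6.3 = 6.032; 6.032^1.600 ≈ 17.73 hPa.
P_c = 1008 − 17.73 = 990.27 ≈ 990 hPa.

990 hPa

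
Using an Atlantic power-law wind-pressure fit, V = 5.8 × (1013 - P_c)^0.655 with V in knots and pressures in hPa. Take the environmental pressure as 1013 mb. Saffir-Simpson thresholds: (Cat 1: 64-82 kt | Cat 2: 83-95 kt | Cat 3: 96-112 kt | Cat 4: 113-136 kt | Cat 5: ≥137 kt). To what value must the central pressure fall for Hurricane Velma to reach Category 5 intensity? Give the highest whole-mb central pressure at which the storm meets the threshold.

888 mb

Category 5 begins at V = 137 kt.
Required ΔP = (137/5.8)^(1/0.655) = 23.621^1.527 ≈ 124.92 mb.
P_c ≤ 1013 − 124.92 = 888.08, so the highest integer P_c is 888 mb.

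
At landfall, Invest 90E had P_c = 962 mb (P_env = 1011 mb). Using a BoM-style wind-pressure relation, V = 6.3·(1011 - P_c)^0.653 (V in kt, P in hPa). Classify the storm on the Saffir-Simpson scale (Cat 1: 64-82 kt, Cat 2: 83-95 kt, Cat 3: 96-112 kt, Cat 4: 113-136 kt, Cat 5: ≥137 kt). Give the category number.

1

ΔP = 1011 − 962 = 49 mb.
V ≈ 6.3 × 49^0.653 = 6.3 × 12.70 ≈ 80 kt.
80 kt falls in the Category 1 band.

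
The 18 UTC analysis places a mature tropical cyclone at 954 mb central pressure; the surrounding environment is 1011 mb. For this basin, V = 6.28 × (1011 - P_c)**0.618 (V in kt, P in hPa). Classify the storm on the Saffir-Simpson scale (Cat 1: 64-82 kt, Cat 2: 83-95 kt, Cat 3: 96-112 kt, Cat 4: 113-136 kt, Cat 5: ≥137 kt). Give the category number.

1

ΔP = 1011 − 954 = 57 mb.
V ≈ 6.28 × 57^0.618 = 6.28 × 12.17 ≈ 76 kt.
76 kt falls in the Category 1 band.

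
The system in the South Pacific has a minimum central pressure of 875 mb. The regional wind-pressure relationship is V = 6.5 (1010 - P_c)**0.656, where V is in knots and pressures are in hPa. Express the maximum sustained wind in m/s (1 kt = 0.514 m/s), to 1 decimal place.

ΔP = 1010 − 875 = 135 mb.
V ≈ 6.5 × 135^0.656 = 6.5 × 24.975 ≈ 162.335 kt.
162.335 × 0.514 ≈ 83.44 m/s → 83.4 m/s.

83.4 m/s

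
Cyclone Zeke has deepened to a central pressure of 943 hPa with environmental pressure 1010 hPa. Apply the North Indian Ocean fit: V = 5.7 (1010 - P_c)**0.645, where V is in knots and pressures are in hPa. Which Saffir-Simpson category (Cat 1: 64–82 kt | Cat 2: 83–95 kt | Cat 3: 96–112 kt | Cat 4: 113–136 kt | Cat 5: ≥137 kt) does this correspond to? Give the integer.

2

ΔP = 1010 − 943 = 67 hPa.
V ≈ 5.7 × 67^0.645 = 5.7 × 15.06 ≈ 86 kt.
86 kt falls in the Category 2 band.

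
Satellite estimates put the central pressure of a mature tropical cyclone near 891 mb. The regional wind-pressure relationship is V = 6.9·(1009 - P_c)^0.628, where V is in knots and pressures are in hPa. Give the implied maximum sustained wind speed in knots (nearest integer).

138 kt

ΔP = 1009 − 891 = 118 mb.
118^0.628 ≈ 20.005.
V ≈ 6.9 × 20.005 ≈ 138.0 kt.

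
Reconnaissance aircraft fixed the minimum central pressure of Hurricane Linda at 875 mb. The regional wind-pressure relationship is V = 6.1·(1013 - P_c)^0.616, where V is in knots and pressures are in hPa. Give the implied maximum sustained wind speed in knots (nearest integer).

ΔP = 1013 − 875 = 138 mb.
138^0.616 ≈ 20.805.
V ≈ 6.1 × 20.805 ≈ 126.9 kt.

127 kt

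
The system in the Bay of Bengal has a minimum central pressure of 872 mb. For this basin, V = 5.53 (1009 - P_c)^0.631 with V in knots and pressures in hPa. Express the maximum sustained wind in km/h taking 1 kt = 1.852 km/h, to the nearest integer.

ΔP = 1009 − 872 = 137 mb.
V ≈ 5.53 × 137^0.631 = 5.53 × 22.298 ≈ 123.309 kt.
123.309 × 1.852 ≈ 228.37 km/h → 228 km/h.

228 km/h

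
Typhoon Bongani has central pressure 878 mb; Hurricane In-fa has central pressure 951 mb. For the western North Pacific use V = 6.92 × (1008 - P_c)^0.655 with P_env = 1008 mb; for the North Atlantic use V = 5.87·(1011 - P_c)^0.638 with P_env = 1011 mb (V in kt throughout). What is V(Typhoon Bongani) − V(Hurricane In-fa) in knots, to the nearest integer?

88 kt

Typhoon Bongani: ΔP = 130; V ≈ 6.92 × 130^0.655 ≈ 167.78 kt.
Hurricane In-fa: ΔP = 60; V ≈ 5.87 × 60^0.638 ≈ 80.00 kt.
Difference ≈ 167.78 − 80.00 = 87.78 → 88 kt.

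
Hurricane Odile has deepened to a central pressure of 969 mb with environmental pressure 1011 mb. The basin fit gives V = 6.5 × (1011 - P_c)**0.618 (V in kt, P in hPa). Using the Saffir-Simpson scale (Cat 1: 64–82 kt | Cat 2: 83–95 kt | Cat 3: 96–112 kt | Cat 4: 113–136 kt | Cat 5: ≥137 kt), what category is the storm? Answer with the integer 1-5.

ΔP = 1011 − 969 = 42 mb.
V ≈ 6.5 × 42^0.618 = 6.5 × 10.07 ≈ 65 kt.
65 kt falls in the Category 1 band.

1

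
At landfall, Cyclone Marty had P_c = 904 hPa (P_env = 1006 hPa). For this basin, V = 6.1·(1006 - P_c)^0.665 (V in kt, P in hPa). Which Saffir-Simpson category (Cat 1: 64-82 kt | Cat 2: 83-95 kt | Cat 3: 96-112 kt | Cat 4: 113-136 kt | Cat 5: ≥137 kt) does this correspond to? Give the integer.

ΔP = 1006 − 904 = 102 hPa.
V ≈ 6.1 × 102^0.665 = 6.1 × 21.66 ≈ 132 kt.
132 kt falls in the Category 4 band.

4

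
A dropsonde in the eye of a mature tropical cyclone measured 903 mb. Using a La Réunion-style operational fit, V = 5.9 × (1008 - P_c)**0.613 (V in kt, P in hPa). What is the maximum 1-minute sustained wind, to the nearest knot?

ΔP = 1008 − 903 = 105 mb.
105^0.613 ≈ 17.338.
V ≈ 5.9 × 17.338 ≈ 102.3 kt.

102 kt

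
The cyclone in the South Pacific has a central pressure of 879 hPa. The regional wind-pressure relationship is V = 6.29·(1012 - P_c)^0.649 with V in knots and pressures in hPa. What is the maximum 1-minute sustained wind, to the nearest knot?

150 kt

ΔP = 1012 − 879 = 133 hPa.
133^0.649 ≈ 23.899.
V ≈ 6.29 × 23.899 ≈ 150.3 kt.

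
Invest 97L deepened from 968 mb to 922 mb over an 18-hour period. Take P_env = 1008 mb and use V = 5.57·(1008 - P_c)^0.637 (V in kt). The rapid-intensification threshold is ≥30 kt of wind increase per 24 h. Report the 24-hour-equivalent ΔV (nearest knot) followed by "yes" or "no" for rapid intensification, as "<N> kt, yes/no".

49 kt, yes

V₁: ΔP = 40, V ≈ 5.57 × 40^0.637 ≈ 58.39 kt.
V₂: ΔP = 86, V ≈ 5.57 × 86^0.637 ≈ 95.09 kt.
ΔV over 18 h = 36.70 kt → 24 h equivalent = 36.70 × 24/18 ≈ 48.93 kt.
49 kt ≥ 30 kt ⇒ rapid intensification.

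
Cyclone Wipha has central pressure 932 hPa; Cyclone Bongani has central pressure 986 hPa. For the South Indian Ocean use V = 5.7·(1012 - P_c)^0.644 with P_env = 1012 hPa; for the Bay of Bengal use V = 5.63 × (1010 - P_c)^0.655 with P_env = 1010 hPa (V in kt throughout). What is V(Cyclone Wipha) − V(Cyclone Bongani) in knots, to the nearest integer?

Cyclone Wipha: ΔP = 80; V ≈ 5.7 × 80^0.644 ≈ 95.82 kt.
Cyclone Bongani: ΔP = 24; V ≈ 5.63 × 24^0.655 ≈ 45.14 kt.
Difference ≈ 95.82 − 45.14 = 50.68 → 51 kt.

51 kt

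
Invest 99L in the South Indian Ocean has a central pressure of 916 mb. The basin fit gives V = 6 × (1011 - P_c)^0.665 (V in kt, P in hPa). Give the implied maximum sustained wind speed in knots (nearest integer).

124 kt

ΔP = 1011 − 916 = 95 mb.
95^0.665 ≈ 20.663.
V ≈ 6 × 20.663 ≈ 124.0 kt.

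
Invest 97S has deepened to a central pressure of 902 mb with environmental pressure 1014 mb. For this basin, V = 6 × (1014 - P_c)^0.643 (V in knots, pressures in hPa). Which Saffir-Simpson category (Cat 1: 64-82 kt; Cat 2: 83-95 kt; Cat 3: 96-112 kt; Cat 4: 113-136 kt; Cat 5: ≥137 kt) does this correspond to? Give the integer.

4

ΔP = 1014 − 902 = 112 mb.
V ≈ 6 × 112^0.643 = 6 × 20.78 ≈ 125 kt.
125 kt falls in the Category 4 band.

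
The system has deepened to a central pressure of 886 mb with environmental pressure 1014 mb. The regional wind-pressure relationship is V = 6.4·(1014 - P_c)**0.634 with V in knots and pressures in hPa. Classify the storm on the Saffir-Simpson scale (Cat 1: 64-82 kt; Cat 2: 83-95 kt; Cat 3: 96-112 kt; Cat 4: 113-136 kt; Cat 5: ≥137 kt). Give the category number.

5

ΔP = 1014 − 886 = 128 mb.
V ≈ 6.4 × 128^0.634 = 6.4 × 21.68 ≈ 139 kt.
139 kt falls in the Category 5 band.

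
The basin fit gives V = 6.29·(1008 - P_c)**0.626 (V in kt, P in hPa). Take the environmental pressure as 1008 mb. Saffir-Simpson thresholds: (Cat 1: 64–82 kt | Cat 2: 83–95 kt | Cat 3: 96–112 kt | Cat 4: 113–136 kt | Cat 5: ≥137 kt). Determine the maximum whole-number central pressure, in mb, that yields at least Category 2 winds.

946 mb

Category 2 begins at V = 83 kt.
Required ΔP = (83/6.29)^(1/0.626) = 13.196^1.597 ≈ 61.63 mb.
P_c ≤ 1008 − 61.63 = 946.37, so the highest integer P_c is 946 mb.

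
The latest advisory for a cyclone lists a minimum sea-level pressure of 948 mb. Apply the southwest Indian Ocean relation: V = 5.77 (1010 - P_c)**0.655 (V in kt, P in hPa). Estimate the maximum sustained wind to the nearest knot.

86 kt

ΔP = 1010 − 948 = 62 mb.
62^0.655 ≈ 14.929.
V ≈ 5.77 × 14.929 ≈ 86.1 kt.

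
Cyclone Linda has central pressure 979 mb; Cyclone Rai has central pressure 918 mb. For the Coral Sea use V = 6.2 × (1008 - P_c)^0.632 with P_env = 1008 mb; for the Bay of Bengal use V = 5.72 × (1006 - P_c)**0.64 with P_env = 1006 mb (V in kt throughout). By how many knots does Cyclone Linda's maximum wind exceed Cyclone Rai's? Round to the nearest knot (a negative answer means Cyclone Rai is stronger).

Cyclone Linda: ΔP = 29; V ≈ 6.2 × 29^0.632 ≈ 52.07 kt.
Cyclone Rai: ΔP = 88; V ≈ 5.72 × 88^0.64 ≈ 100.43 kt.
Difference ≈ 52.07 − 100.43 = -48.36 → -48 kt.

-48 kt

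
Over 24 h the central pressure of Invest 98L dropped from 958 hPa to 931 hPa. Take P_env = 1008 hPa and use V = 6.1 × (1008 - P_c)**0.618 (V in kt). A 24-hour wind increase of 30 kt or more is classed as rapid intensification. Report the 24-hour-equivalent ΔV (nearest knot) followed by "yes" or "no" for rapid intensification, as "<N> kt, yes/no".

V₁: ΔP = 50, V ≈ 6.1 × 50^0.618 ≈ 68.44 kt.
V₂: ΔP = 77, V ≈ 6.1 × 77^0.618 ≈ 89.37 kt.
ΔV over 24 h = 20.93 kt → 24 h equivalent = 20.93 × 24/24 ≈ 20.93 kt.
21 kt < 30 kt ⇒ not rapid intensification.

21 kt, no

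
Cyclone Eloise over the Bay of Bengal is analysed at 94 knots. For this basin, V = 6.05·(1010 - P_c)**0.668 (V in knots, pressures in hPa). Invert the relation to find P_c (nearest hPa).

ΔP = (V / 6.05)^(1/0.668) = (94/6.05)^1.497.
94/6.05 = 15.537; 15.537^1.497 ≈ 60.74 hPa.
P_c = 1010 − 60.74 = 949.26 ≈ 949 hPa.

949 hPa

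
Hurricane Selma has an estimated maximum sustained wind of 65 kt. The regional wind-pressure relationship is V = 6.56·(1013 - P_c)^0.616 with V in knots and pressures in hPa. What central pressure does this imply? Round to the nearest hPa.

ΔP = (V / 6.56)^(1/0.616) = (65/6.56)^1.623.
65/6.56 = 9.909; 9.909^1.623 ≈ 41.39 hPa.
P_c = 1013 − 41.39 = 971.61 ≈ 972 hPa.

972 hPa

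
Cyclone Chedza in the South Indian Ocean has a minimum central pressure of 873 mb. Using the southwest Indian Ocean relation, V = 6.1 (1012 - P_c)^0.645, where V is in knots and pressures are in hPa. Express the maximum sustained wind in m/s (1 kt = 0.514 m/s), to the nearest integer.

76 m/s

ΔP = 1012 − 873 = 139 mb.
V ≈ 6.1 × 139^0.645 = 6.1 × 24.113 ≈ 147.087 kt.
147.087 × 0.514 ≈ 75.60 m/s → 76 m/s.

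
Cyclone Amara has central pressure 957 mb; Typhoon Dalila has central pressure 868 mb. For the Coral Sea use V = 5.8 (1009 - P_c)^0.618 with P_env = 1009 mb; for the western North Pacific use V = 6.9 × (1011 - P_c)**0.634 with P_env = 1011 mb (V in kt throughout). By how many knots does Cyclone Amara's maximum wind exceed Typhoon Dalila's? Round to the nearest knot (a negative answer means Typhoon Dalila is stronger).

Cyclone Amara: ΔP = 52; V ≈ 5.8 × 52^0.618 ≈ 66.67 kt.
Typhoon Dalila: ΔP = 143; V ≈ 6.9 × 143^0.634 ≈ 160.45 kt.
Difference ≈ 66.67 − 160.45 = -93.78 → -94 kt.

-94 kt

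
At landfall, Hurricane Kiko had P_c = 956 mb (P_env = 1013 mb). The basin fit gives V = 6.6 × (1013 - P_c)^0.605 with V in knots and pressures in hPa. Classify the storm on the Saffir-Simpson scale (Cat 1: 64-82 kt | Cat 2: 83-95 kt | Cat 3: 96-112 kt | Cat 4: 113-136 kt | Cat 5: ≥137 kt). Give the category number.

1

ΔP = 1013 − 956 = 57 mb.
V ≈ 6.6 × 57^0.605 = 6.6 × 11.54 ≈ 76 kt.
76 kt falls in the Category 1 band.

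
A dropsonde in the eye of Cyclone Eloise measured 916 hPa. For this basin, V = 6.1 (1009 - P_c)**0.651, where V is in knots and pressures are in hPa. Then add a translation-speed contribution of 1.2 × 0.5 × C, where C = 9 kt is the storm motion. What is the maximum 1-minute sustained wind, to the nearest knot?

122 kt

ΔP = 1009 − 916 = 93 hPa.
93^0.651 ≈ 19.120.
V ≈ 6.1 × 19.120 ≈ 116.6 kt.
Translation term: 1.2 × 0.5 × 9 = 5.4 kt.
Corrected V ≈ 122 kt → 122 kt.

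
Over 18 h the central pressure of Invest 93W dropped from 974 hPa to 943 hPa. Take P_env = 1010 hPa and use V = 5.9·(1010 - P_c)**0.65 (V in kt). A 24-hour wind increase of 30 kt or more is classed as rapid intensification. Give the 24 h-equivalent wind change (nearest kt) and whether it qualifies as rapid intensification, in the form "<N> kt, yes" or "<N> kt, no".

V₁: ΔP = 36, V ≈ 5.9 × 36^0.65 ≈ 60.60 kt.
V₂: ΔP = 67, V ≈ 5.9 × 67^0.65 ≈ 90.74 kt.
ΔV over 18 h = 30.14 kt → 24 h equivalent = 30.14 × 24/18 ≈ 40.19 kt.
40 kt ≥ 30 kt ⇒ rapid intensification.

40 kt, yes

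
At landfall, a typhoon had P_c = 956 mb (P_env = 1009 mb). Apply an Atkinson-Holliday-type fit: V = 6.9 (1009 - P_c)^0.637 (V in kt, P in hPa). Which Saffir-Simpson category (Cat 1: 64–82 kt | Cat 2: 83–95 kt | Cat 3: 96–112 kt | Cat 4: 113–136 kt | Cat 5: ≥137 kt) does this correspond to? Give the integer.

2

ΔP = 1009 − 956 = 53 mb.
V ≈ 6.9 × 53^0.637 = 6.9 × 12.54 ≈ 87 kt.
87 kt falls in the Category 2 band.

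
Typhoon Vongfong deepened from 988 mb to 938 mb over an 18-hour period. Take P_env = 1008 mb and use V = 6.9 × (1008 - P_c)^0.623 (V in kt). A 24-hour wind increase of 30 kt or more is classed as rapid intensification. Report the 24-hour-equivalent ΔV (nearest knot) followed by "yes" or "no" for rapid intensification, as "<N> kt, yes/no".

V₁: ΔP = 20, V ≈ 6.9 × 20^0.623 ≈ 44.61 kt.
V₂: ΔP = 70, V ≈ 6.9 × 70^0.623 ≈ 97.35 kt.
ΔV over 18 h = 52.74 kt → 24 h equivalent = 52.74 × 24/18 ≈ 70.32 kt.
70 kt ≥ 30 kt ⇒ rapid intensification.

70 kt, yes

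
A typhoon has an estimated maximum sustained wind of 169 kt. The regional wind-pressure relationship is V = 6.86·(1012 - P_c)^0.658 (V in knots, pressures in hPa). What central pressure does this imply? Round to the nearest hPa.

882 hPa

ΔP = (V / 6.86)^(1/0.658) = (169/6.86)^1.520.
169/6.86 = 24.636; 24.636^1.520 ≈ 130.27 hPa.
P_c = 1012 − 130.27 = 881.73 ≈ 882 hPa.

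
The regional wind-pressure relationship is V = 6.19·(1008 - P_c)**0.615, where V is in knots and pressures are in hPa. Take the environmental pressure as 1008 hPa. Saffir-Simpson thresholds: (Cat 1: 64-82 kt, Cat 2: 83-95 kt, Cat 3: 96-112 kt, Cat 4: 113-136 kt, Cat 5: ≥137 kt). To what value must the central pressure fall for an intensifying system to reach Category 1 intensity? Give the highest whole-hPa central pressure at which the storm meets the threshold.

963 hPa

Category 1 begins at V = 64 kt.
Required ΔP = (64/6.19)^(1/0.615) = 10.339^1.626 ≈ 44.62 hPa.
P_c ≤ 1008 − 44.62 = 963.38, so the highest integer P_c is 963 hPa.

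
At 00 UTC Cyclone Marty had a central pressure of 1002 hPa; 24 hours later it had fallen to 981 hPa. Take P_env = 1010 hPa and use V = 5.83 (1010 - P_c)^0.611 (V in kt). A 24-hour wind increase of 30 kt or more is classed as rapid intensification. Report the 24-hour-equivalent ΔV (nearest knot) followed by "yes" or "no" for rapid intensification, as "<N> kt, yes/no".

25 kt, no

V₁: ΔP = 8, V ≈ 5.83 × 8^0.611 ≈ 20.77 kt.
V₂: ΔP = 29, V ≈ 5.83 × 29^0.611 ≈ 45.62 kt.
ΔV over 24 h = 24.85 kt → 24 h equivalent = 24.85 × 24/24 ≈ 24.85 kt.
25 kt < 30 kt ⇒ not rapid intensification.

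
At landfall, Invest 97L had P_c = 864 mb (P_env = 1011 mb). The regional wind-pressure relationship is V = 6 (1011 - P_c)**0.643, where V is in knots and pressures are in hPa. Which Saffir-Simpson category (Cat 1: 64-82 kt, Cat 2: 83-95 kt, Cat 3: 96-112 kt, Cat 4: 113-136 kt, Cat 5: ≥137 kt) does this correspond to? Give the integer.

5

ΔP = 1011 − 864 = 147 mb.
V ≈ 6 × 147^0.643 = 6 × 24.75 ≈ 149 kt.
149 kt falls in the Category 5 band.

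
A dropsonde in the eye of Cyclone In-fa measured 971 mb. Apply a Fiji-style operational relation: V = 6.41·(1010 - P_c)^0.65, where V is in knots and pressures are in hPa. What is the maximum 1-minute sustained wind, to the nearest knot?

69 kt

ΔP = 1010 − 971 = 39 mb.
39^0.65 ≈ 10.819.
V ≈ 6.41 × 10.819 ≈ 69.4 kt.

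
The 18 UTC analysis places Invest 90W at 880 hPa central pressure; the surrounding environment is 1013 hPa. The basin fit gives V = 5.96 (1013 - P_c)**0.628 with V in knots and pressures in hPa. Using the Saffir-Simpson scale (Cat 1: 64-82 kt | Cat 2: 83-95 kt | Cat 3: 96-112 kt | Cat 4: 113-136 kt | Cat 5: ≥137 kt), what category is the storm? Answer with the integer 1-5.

ΔP = 1013 − 880 = 133 hPa.
V ≈ 5.96 × 133^0.628 = 5.96 × 21.57 ≈ 129 kt.
129 kt falls in the Category 4 band.

4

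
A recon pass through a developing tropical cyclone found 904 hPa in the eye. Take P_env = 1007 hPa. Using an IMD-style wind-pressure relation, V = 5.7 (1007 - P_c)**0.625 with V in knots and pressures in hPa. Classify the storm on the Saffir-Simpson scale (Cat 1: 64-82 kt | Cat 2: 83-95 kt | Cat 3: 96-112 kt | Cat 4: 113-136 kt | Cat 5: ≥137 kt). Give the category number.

ΔP = 1007 − 904 = 103 hPa.
V ≈ 5.7 × 103^0.625 = 5.7 × 18.11 ≈ 103 kt.
103 kt falls in the Category 3 band.

3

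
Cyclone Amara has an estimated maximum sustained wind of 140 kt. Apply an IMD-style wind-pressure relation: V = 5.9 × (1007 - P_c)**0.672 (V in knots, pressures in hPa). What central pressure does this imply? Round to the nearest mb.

896 mb

ΔP = (V / 5.9)^(1/0.672) = (140/5.9)^1.488.
140/5.9 = 23.729; 23.729^1.488 ≈ 111.31 mb.
P_c = 1007 − 111.31 = 895.69 ≈ 896 mb.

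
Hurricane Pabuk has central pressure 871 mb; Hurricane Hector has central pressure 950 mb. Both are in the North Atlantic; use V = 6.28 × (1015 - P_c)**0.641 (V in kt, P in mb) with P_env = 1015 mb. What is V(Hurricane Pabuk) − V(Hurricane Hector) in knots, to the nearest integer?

61 kt

Hurricane Pabuk: ΔP = 144; V ≈ 6.28 × 144^0.641 ≈ 151.87 kt.
Hurricane Hector: ΔP = 65; V ≈ 6.28 × 65^0.641 ≈ 91.21 kt.
Difference ≈ 151.87 − 91.21 = 60.66 → 61 kt.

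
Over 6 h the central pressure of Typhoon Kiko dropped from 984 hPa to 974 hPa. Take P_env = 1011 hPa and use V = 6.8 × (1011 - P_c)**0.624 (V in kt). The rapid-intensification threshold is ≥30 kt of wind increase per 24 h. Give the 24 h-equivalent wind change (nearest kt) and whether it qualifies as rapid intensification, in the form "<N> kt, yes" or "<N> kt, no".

V₁: ΔP = 27, V ≈ 6.8 × 27^0.624 ≈ 53.17 kt.
V₂: ΔP = 37, V ≈ 6.8 × 37^0.624 ≈ 64.72 kt.
ΔV over 6 h = 11.55 kt → 24 h equivalent = 11.55 × 24/6 ≈ 46.20 kt.
46 kt ≥ 30 kt ⇒ rapid intensification.

46 kt, yes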